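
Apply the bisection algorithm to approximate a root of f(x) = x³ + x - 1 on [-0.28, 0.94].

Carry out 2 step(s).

f(x) = x³ + x - 1
Initial interval: [-0.28, 0.94]

Iteration 1:
  c_1 = (-0.280000 + 0.940000)/2 = 0.330000
  f(c_1) = f(0.330000) = -0.634063
  f(a) × f(c) ≥ 0, new interval: [0.330000, 0.940000]
Iteration 2:
  c_2 = (0.330000 + 0.940000)/2 = 0.635000
  f(c_2) = f(0.635000) = -0.108952
  f(a) × f(c) ≥ 0, new interval: [0.635000, 0.940000]

After 2 iteration(s), the approximation is c_2 = 0.635000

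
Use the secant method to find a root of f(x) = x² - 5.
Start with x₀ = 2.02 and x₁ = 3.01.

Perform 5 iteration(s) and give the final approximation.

f(x) = x² - 5
x₀ = 2.02, x₁ = 3.01

Secant formula: x_{n+1} = x_n - f(x_n)(x_n - x_{n-1})/(f(x_n) - f(x_{n-1}))

Iteration 1:
  f(2.020000) = -0.919600
  f(3.010000) = 4.060100
  x_2 = 3.010000 - 4.060100×(3.010000 - 2.020000)/(4.060100 - (-0.919600))
       = 2.202823
Iteration 2:
  f(3.010000) = 4.060100
  f(2.202823) = -0.147571
  x_3 = 2.202823 - (-0.147571)×(2.202823 - 3.010000)/(-0.147571 - 4.060100)
       = 2.231132
Iteration 3:
  f(2.202823) = -0.147571
  f(2.231132) = -0.022049
  x_4 = 2.231132 - (-0.022049)×(2.231132 - 2.202823)/(-0.022049 - (-0.147571))
       = 2.236105
Iteration 4:
  f(2.231132) = -0.022049
  f(2.236105) = 0.000166
  x_5 = 2.236105 - 0.000166×(2.236105 - 2.231132)/(0.000166 - (-0.022049))
       = 2.236068
Iteration 5:
  f(2.236105) = 0.000166
  f(2.236068) = 0.000000
  x_6 = 2.236068 - 0.000000×(2.236068 - 2.236105)/(0.000000 - 0.000166)
       = 2.236068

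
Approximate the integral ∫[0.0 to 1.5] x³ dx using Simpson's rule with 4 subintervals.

f(x) = x³
a = 0.0, b = 1.5, n = 4
h = (b - a)/n = 0.375000

Simpson's rule: (h/3)[f(x₀) + 4f(x₁) + 2f(x₂) + ... + f(xₙ)]

x_0 = 0.0000, f(x_0) = 0.000000, coefficient = 1
x_1 = 0.3750, f(x_1) = 0.052734, coefficient = 4
x_2 = 0.7500, f(x_2) = 0.421875, coefficient = 2
x_3 = 1.1250, f(x_3) = 1.423828, coefficient = 4
x_4 = 1.5000, f(x_4) = 3.375000, coefficient = 1

I ≈ (0.375000/3) × 10.125000 = 1.265625
Exact value: 1.265625
Error: 0.000000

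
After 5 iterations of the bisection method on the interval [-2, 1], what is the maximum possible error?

Bisection error bound: |error| ≤ (b-a)/2^n
|error| ≤ (1 - (-2))/2^5 = 3/2^5
|error| ≤ 0.0937500000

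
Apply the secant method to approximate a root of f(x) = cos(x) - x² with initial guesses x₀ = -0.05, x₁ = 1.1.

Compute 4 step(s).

f(x) = cos(x) - x²
x₀ = -0.05, x₁ = 1.1

Secant formula: x_{n+1} = x_n - f(x_n)(x_n - x_{n-1})/(f(x_n) - f(x_{n-1}))

Iteration 1:
  f(-0.050000) = 0.996250
  f(1.100000) = -0.756404
  x_2 = 1.100000 - (-0.756404)×(1.100000 - (-0.050000))/(-0.756404 - 0.996250)
       = 0.603687
Iteration 2:
  f(1.100000) = -0.756404
  f(0.603687) = 0.458810
  x_3 = 0.603687 - 0.458810×(0.603687 - 1.100000)/(0.458810 - (-0.756404))
       = 0.791073
Iteration 3:
  f(0.603687) = 0.458810
  f(0.791073) = 0.077287
  x_4 = 0.791073 - 0.077287×(0.791073 - 0.603687)/(0.077287 - 0.458810)
       = 0.829032
Iteration 4:
  f(0.791073) = 0.077287
  f(0.829032) = -0.011705
  x_5 = 0.829032 - (-0.011705)×(0.829032 - 0.791073)/(-0.011705 - 0.077287)
       = 0.824040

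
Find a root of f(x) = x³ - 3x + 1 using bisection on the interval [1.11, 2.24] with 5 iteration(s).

f(x) = x³ - 3x + 1
Initial interval: [1.11, 2.24]

Iteration 1:
  c_1 = (1.110000 + 2.240000)/2 = 1.675000
  f(c_1) = f(1.675000) = 0.674422
  f(a) × f(c) < 0, new interval: [1.110000, 1.675000]
Iteration 2:
  c_2 = (1.110000 + 1.675000)/2 = 1.392500
  f(c_2) = f(1.392500) = -0.477364
  f(a) × f(c) ≥ 0, new interval: [1.392500, 1.675000]
Iteration 3:
  c_3 = (1.392500 + 1.675000)/2 = 1.533750
  f(c_3) = f(1.533750) = 0.006727
  f(a) × f(c) < 0, new interval: [1.392500, 1.533750]
Iteration 4:
  c_4 = (1.392500 + 1.533750)/2 = 1.463125
  f(c_4) = f(1.463125) = -0.257212
  f(a) × f(c) ≥ 0, new interval: [1.463125, 1.533750]
Iteration 5:
  c_5 = (1.463125 + 1.533750)/2 = 1.498438
  f(c_5) = f(1.498438) = -0.130848
  f(a) × f(c) ≥ 0, new interval: [1.498438, 1.533750]

After 5 iteration(s), the approximation is c_5 = 1.498438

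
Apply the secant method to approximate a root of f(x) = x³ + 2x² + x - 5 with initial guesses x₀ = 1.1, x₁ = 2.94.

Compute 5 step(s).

f(x) = x³ + 2x² + x - 5
x₀ = 1.1, x₁ = 2.94

Secant formula: x_{n+1} = x_n - f(x_n)(x_n - x_{n-1})/(f(x_n) - f(x_{n-1}))

Iteration 1:
  f(1.100000) = -0.149000
  f(2.940000) = 40.639384
  x_2 = 2.940000 - 40.639384×(2.940000 - 1.100000)/(40.639384 - (-0.149000))
       = 1.106722
Iteration 2:
  f(2.940000) = 40.639384
  f(1.106722) = -0.088065
  x_3 = 1.106722 - (-0.088065)×(1.106722 - 2.940000)/(-0.088065 - 40.639384)
       = 1.110686
Iteration 3:
  f(1.106722) = -0.088065
  f(1.110686) = -0.051902
  x_4 = 1.110686 - (-0.051902)×(1.110686 - 1.106722)/(-0.051902 - (-0.088065))
       = 1.116375
Iteration 4:
  f(1.110686) = -0.051902
  f(1.116375) = 0.000293
  x_5 = 1.116375 - 0.000293×(1.116375 - 1.110686)/(0.000293 - (-0.051902))
       = 1.116343
Iteration 5:
  f(1.116375) = 0.000293
  f(1.116343) = -0.000001
  x_6 = 1.116343 - (-0.000001)×(1.116343 - 1.116375)/(-0.000001 - 0.000293)
       = 1.116343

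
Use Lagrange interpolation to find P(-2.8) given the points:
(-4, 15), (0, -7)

Lagrange interpolation formula:
P(x) = Σ yᵢ × Lᵢ(x)
where Lᵢ(x) = Π_{j≠i} (x - xⱼ)/(xᵢ - xⱼ)

L_0(-2.8) = (-2.8 - 0)/(-4 - 0) = 0.700000
L_1(-2.8) = (-2.8 - (-4))/(0 - (-4)) = 0.300000

P(-2.8) = 15×L_0(-2.8) + (-7)×L_1(-2.8)
P(-2.8) = 8.400000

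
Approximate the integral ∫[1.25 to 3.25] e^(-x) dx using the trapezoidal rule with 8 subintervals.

f(x) = e^(-x)
a = 1.25, b = 3.25, n = 8
h = (b - a)/n = 0.250000

Trapezoidal rule: (h/2)[f(x₀) + 2f(x₁) + 2f(x₂) + ... + f(xₙ)]

x_0 = 1.2500, f(x_0) = 0.286505, coefficient = 1
x_1 = 1.5000, f(x_1) = 0.223130, coefficient = 2
x_2 = 1.7500, f(x_2) = 0.173774, coefficient = 2
x_3 = 2.0000, f(x_3) = 0.135335, coefficient = 2
x_4 = 2.2500, f(x_4) = 0.105399, coefficient = 2
x_5 = 2.5000, f(x_5) = 0.082085, coefficient = 2
x_6 = 2.7500, f(x_6) = 0.063928, coefficient = 2
x_7 = 3.0000, f(x_7) = 0.049787, coefficient = 2
x_8 = 3.2500, f(x_8) = 0.038774, coefficient = 1

I ≈ (0.250000/2) × 1.992156 = 0.249020
Exact value: 0.247731
Error: 0.001289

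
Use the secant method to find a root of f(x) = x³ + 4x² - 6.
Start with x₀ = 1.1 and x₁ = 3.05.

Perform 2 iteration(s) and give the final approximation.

f(x) = x³ + 4x² - 6
x₀ = 1.1, x₁ = 3.05

Secant formula: x_{n+1} = x_n - f(x_n)(x_n - x_{n-1})/(f(x_n) - f(x_{n-1}))

Iteration 1:
  f(1.100000) = 0.171000
  f(3.050000) = 59.582625
  x_2 = 3.050000 - 59.582625×(3.050000 - 1.100000)/(59.582625 - 0.171000)
       = 1.094387
Iteration 2:
  f(3.050000) = 59.582625
  f(1.094387) = 0.101466
  x_3 = 1.094387 - 0.101466×(1.094387 - 3.050000)/(0.101466 - 59.582625)
       = 1.091051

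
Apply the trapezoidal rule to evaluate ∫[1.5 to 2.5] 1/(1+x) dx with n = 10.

f(x) = 1/(1+x)
a = 1.5, b = 2.5, n = 10
h = (b - a)/n = 0.100000

Trapezoidal rule: (h/2)[f(x₀) + 2f(x₁) + 2f(x₂) + ... + f(xₙ)]

x_0 = 1.5000, f(x_0) = 0.400000, coefficient = 1
x_1 = 1.6000, f(x_1) = 0.384615, coefficient = 2
x_2 = 1.7000, f(x_2) = 0.370370, coefficient = 2
x_3 = 1.8000, f(x_3) = 0.357143, coefficient = 2
x_4 = 1.9000, f(x_4) = 0.344828, coefficient = 2
x_5 = 2.0000, f(x_5) = 0.333333, coefficient = 2
x_6 = 2.1000, f(x_6) = 0.322581, coefficient = 2
x_7 = 2.2000, f(x_7) = 0.312500, coefficient = 2
x_8 = 2.3000, f(x_8) = 0.303030, coefficient = 2
x_9 = 2.4000, f(x_9) = 0.294118, coefficient = 2
x_10 = 2.5000, f(x_10) = 0.285714, coefficient = 1

I ≈ (0.100000/2) × 6.730751 = 0.336538
Exact value: 0.336472
Error: 0.000065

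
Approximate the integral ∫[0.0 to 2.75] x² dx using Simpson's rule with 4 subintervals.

f(x) = x²
a = 0.0, b = 2.75, n = 4
h = (b - a)/n = 0.687500

Simpson's rule: (h/3)[f(x₀) + 4f(x₁) + 2f(x₂) + ... + f(xₙ)]

x_0 = 0.0000, f(x_0) = 0.000000, coefficient = 1
x_1 = 0.6875, f(x_1) = 0.472656, coefficient = 4
x_2 = 1.3750, f(x_2) = 1.890625, coefficient = 2
x_3 = 2.0625, f(x_3) = 4.253906, coefficient = 4
x_4 = 2.7500, f(x_4) = 7.562500, coefficient = 1

I ≈ (0.687500/3) × 30.250000 = 6.932292
Exact value: 6.932292
Error: 0.000000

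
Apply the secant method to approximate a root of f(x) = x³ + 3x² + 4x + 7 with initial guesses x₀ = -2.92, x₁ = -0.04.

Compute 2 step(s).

f(x) = x³ + 3x² + 4x + 7
x₀ = -2.92, x₁ = -0.04

Secant formula: x_{n+1} = x_n - f(x_n)(x_n - x_{n-1})/(f(x_n) - f(x_{n-1}))

Iteration 1:
  f(-2.920000) = -3.997888
  f(-0.040000) = 6.844736
  x_2 = -0.040000 - 6.844736×(-0.040000 - (-2.920000))/(6.844736 - (-3.997888))
       = -1.858088
Iteration 2:
  f(-0.040000) = 6.844736
  f(-1.858088) = 3.510090
  x_3 = -1.858088 - 3.510090×(-1.858088 - (-0.040000))/(3.510090 - 6.844736)
       = -3.771830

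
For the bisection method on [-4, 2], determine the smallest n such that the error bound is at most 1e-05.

We need (b-a)/2^n ≤ 1e-05
(2 - (-4))/2^n ≤ 1e-05
6/2^n ≤ 1e-05
2^n ≥ 600000
n ≥ log₂(600000) = 19.19
n ≥ 20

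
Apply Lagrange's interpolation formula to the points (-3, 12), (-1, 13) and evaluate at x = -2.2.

Lagrange interpolation formula:
P(x) = Σ yᵢ × Lᵢ(x)
where Lᵢ(x) = Π_{j≠i} (x - xⱼ)/(xᵢ - xⱼ)

L_0(-2.2) = (-2.2 - (-1))/(-3 - (-1)) = 0.600000
L_1(-2.2) = (-2.2 - (-3))/(-1 - (-3)) = 0.400000

P(-2.2) = 12×L_0(-2.2) + 13×L_1(-2.2)
P(-2.2) = 12.400000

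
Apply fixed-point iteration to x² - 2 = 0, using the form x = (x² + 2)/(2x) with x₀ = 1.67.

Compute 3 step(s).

Equation: x² - 2 = 0
Fixed-point form: x = (x² + 2)/(2x)
x₀ = 1.67

x_1 = g(1.670000) = 1.433802
x_2 = g(1.433802) = 1.414347
x_3 = g(1.414347) = 1.414214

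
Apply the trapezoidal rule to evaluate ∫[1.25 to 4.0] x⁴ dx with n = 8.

f(x) = x⁴
a = 1.25, b = 4.0, n = 8
h = (b - a)/n = 0.343750

Trapezoidal rule: (h/2)[f(x₀) + 2f(x₁) + 2f(x₂) + ... + f(xₙ)]

x_0 = 1.2500, f(x_0) = 2.441406, coefficient = 1
x_1 = 1.5938, f(x_1) = 6.451798, coefficient = 2
x_2 = 1.9375, f(x_2) = 14.091812, coefficient = 2
x_3 = 2.2812, f(x_3) = 27.082673, coefficient = 2
x_4 = 2.6250, f(x_4) = 47.480713, coefficient = 2
x_5 = 2.9688, f(x_5) = 77.677369, coefficient = 2
x_6 = 3.3125, f(x_6) = 120.399185, coefficient = 2
x_7 = 3.6562, f(x_7) = 178.707810, coefficient = 2
x_8 = 4.0000, f(x_8) = 256.000000, coefficient = 1

I ≈ (0.343750/2) × 1202.224129 = 206.632272
Exact value: 204.189648
Error: 2.442624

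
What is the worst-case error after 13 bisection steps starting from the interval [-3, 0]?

Bisection error bound: |error| ≤ (b-a)/2^n
|error| ≤ (0 - (-3))/2^13 = 3/2^13
|error| ≤ 0.0003662109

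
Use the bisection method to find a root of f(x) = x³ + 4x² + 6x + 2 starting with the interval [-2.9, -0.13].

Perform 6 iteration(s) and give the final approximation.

f(x) = x³ + 4x² + 6x + 2
Initial interval: [-2.9, -0.13]

Iteration 1:
  c_1 = (-2.900000 + (-0.130000))/2 = -1.515000
  f(c_1) = f(-1.515000) = -1.386366
  f(a) × f(c) ≥ 0, new interval: [-1.515000, -0.130000]
Iteration 2:
  c_2 = (-1.515000 + (-0.130000))/2 = -0.822500
  f(c_2) = f(-0.822500) = -0.785401
  f(a) × f(c) ≥ 0, new interval: [-0.822500, -0.130000]
Iteration 3:
  c_3 = (-0.822500 + (-0.130000))/2 = -0.476250
  f(c_3) = f(-0.476250) = -0.058264
  f(a) × f(c) ≥ 0, new interval: [-0.476250, -0.130000]
Iteration 4:
  c_4 = (-0.476250 + (-0.130000))/2 = -0.303125
  f(c_4) = f(-0.303125) = 0.520936
  f(a) × f(c) < 0, new interval: [-0.476250, -0.303125]
Iteration 5:
  c_5 = (-0.476250 + (-0.303125))/2 = -0.389687
  f(c_5) = f(-0.389687) = 0.210124
  f(a) × f(c) < 0, new interval: [-0.476250, -0.389687]
Iteration 6:
  c_6 = (-0.476250 + (-0.389687))/2 = -0.432969
  f(c_6) = f(-0.432969) = 0.070870
  f(a) × f(c) < 0, new interval: [-0.476250, -0.432969]

After 6 iteration(s), the approximation is c_6 = -0.432969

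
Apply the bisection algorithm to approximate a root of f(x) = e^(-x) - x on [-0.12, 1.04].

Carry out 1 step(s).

f(x) = e^(-x) - x
Initial interval: [-0.12, 1.04]

Iteration 1:
  c_1 = (-0.120000 + 1.040000)/2 = 0.460000
  f(c_1) = f(0.460000) = 0.171284
  f(a) × f(c) ≥ 0, new interval: [0.460000, 1.040000]

After 1 iteration(s), the approximation is c_1 = 0.460000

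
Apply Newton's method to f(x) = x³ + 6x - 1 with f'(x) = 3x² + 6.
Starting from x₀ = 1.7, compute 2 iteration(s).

f(x) = x³ + 6x - 1
f'(x) = 3x² + 6
x₀ = 1.7

Newton-Raphson formula: x_{n+1} = x_n - f(x_n)/f'(x_n)

Iteration 1:
  f(1.700000) = 14.113000
  f'(1.700000) = 14.670000
  x_1 = 1.700000 - 14.113000/14.670000 = 0.737969
Iteration 2:
  f(0.737969) = 3.829708
  f'(0.737969) = 7.633793
  x_2 = 0.737969 - 3.829708/7.633793 = 0.236290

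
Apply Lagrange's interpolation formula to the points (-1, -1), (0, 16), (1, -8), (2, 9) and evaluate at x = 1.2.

Lagrange interpolation formula:
P(x) = Σ yᵢ × Lᵢ(x)
where Lᵢ(x) = Π_{j≠i} (x - xⱼ)/(xᵢ - xⱼ)

L_0(1.2) = (1.2 - 0)/(-1 - 0) × (1.2 - 1)/(-1 - 1) × (1.2 - 2)/(-1 - 2) = 0.032000
L_1(1.2) = (1.2 - (-1))/(0 - (-1)) × (1.2 - 1)/(0 - 1) × (1.2 - 2)/(0 - 2) = -0.176000
L_2(1.2) = (1.2 - (-1))/(1 - (-1)) × (1.2 - 0)/(1 - 0) × (1.2 - 2)/(1 - 2) = 1.056000
L_3(1.2) = (1.2 - (-1))/(2 - (-1)) × (1.2 - 0)/(2 - 0) × (1.2 - 1)/(2 - 1) = 0.088000

P(1.2) = (-1)×L_0(1.2) + 16×L_1(1.2) + (-8)×L_2(1.2) + 9×L_3(1.2)
P(1.2) = -10.504000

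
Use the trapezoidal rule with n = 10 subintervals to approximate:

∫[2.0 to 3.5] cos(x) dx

f(x) = cos(x)
a = 2.0, b = 3.5, n = 10
h = (b - a)/n = 0.150000

Trapezoidal rule: (h/2)[f(x₀) + 2f(x₁) + 2f(x₂) + ... + f(xₙ)]

x_0 = 2.0000, f(x_0) = -0.416147, coefficient = 1
x_1 = 2.1500, f(x_1) = -0.547358, coefficient = 2
x_2 = 2.3000, f(x_2) = -0.666276, coefficient = 2
x_3 = 2.4500, f(x_3) = -0.770231, coefficient = 2
x_4 = 2.6000, f(x_4) = -0.856889, coefficient = 2
x_5 = 2.7500, f(x_5) = -0.924302, coefficient = 2
x_6 = 2.9000, f(x_6) = -0.970958, coefficient = 2
x_7 = 3.0500, f(x_7) = -0.995808, coefficient = 2
x_8 = 3.2000, f(x_8) = -0.998295, coefficient = 2
x_9 = 3.3500, f(x_9) = -0.978362, coefficient = 2
x_10 = 3.5000, f(x_10) = -0.936457, coefficient = 1

I ≈ (0.150000/2) × -16.769562 = -1.257717
Exact value: -1.260081
Error: 0.002364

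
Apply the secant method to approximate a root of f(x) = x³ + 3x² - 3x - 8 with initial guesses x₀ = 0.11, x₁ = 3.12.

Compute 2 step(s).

f(x) = x³ + 3x² - 3x - 8
x₀ = 0.11, x₁ = 3.12

Secant formula: x_{n+1} = x_n - f(x_n)(x_n - x_{n-1})/(f(x_n) - f(x_{n-1}))

Iteration 1:
  f(0.110000) = -8.292369
  f(3.120000) = 42.214528
  x_2 = 3.120000 - 42.214528×(3.120000 - 0.110000)/(42.214528 - (-8.292369))
       = 0.604191
Iteration 2:
  f(3.120000) = 42.214528
  f(0.604191) = -8.496876
  x_3 = 0.604191 - (-8.496876)×(0.604191 - 3.120000)/(-8.496876 - 42.214528)
       = 1.025723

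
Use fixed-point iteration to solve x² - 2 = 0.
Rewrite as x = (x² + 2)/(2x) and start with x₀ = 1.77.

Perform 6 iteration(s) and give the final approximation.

Equation: x² - 2 = 0
Fixed-point form: x = (x² + 2)/(2x)
x₀ = 1.77

x_1 = g(1.770000) = 1.449972
x_2 = g(1.449972) = 1.414654
x_3 = g(1.414654) = 1.414214
x_4 = g(1.414214) = 1.414214
x_5 = g(1.414214) = 1.414214
x_6 = g(1.414214) = 1.414214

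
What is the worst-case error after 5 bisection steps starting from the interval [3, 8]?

Bisection error bound: |error| ≤ (b-a)/2^n
|error| ≤ (8 - 3)/2^5 = 5/2^5
|error| ≤ 0.1562500000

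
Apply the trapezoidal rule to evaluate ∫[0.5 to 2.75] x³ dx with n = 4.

f(x) = x³
a = 0.5, b = 2.75, n = 4
h = (b - a)/n = 0.562500

Trapezoidal rule: (h/2)[f(x₀) + 2f(x₁) + 2f(x₂) + ... + f(xₙ)]

x_0 = 0.5000, f(x_0) = 0.125000, coefficient = 1
x_1 = 1.0625, f(x_1) = 1.199463, coefficient = 2
x_2 = 1.6250, f(x_2) = 4.291016, coefficient = 2
x_3 = 2.1875, f(x_3) = 10.467529, coefficient = 2
x_4 = 2.7500, f(x_4) = 20.796875, coefficient = 1

I ≈ (0.562500/2) × 52.837891 = 14.860657
Exact value: 14.282227
Error: 0.578430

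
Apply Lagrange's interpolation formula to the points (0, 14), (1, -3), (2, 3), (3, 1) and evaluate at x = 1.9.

Lagrange interpolation formula:
P(x) = Σ yᵢ × Lᵢ(x)
where Lᵢ(x) = Π_{j≠i} (x - xⱼ)/(xᵢ - xⱼ)

L_0(1.9) = (1.9 - 1)/(0 - 1) × (1.9 - 2)/(0 - 2) × (1.9 - 3)/(0 - 3) = -0.016500
L_1(1.9) = (1.9 - 0)/(1 - 0) × (1.9 - 2)/(1 - 2) × (1.9 - 3)/(1 - 3) = 0.104500
L_2(1.9) = (1.9 - 0)/(2 - 0) × (1.9 - 1)/(2 - 1) × (1.9 - 3)/(2 - 3) = 0.940500
L_3(1.9) = (1.9 - 0)/(3 - 0) × (1.9 - 1)/(3 - 1) × (1.9 - 2)/(3 - 2) = -0.028500

P(1.9) = 14×L_0(1.9) + (-3)×L_1(1.9) + 3×L_2(1.9) + 1×L_3(1.9)
P(1.9) = 2.248500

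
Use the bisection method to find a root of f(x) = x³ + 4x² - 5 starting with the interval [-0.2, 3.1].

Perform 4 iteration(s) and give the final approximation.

f(x) = x³ + 4x² - 5
Initial interval: [-0.2, 3.1]

Iteration 1:
  c_1 = (-0.200000 + 3.100000)/2 = 1.450000
  f(c_1) = f(1.450000) = 6.458625
  f(a) × f(c) < 0, new interval: [-0.200000, 1.450000]
Iteration 2:
  c_2 = (-0.200000 + 1.450000)/2 = 0.625000
  f(c_2) = f(0.625000) = -3.193359
  f(a) × f(c) ≥ 0, new interval: [0.625000, 1.450000]
Iteration 3:
  c_3 = (0.625000 + 1.450000)/2 = 1.037500
  f(c_3) = f(1.037500) = 0.422396
  f(a) × f(c) < 0, new interval: [0.625000, 1.037500]
Iteration 4:
  c_4 = (0.625000 + 1.037500)/2 = 0.831250
  f(c_4) = f(0.831250) = -1.661719
  f(a) × f(c) ≥ 0, new interval: [0.831250, 1.037500]

After 4 iteration(s), the approximation is c_4 = 0.831250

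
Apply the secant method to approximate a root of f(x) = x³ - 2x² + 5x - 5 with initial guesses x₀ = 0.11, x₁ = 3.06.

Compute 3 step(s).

f(x) = x³ - 2x² + 5x - 5
x₀ = 0.11, x₁ = 3.06

Secant formula: x_{n+1} = x_n - f(x_n)(x_n - x_{n-1})/(f(x_n) - f(x_{n-1}))

Iteration 1:
  f(0.110000) = -4.472869
  f(3.060000) = 20.225416
  x_2 = 3.060000 - 20.225416×(3.060000 - 0.110000)/(20.225416 - (-4.472869))
       = 0.644246
Iteration 2:
  f(3.060000) = 20.225416
  f(0.644246) = -2.341479
  x_3 = 0.644246 - (-2.341479)×(0.644246 - 3.060000)/(-2.341479 - 20.225416)
       = 0.894898
Iteration 3:
  f(0.644246) = -2.341479
  f(0.894898) = -1.410522
  x_4 = 0.894898 - (-1.410522)×(0.894898 - 0.644246)/(-1.410522 - (-2.341479))
       = 1.274669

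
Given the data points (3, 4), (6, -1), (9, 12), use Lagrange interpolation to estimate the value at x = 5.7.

Lagrange interpolation formula:
P(x) = Σ yᵢ × Lᵢ(x)
where Lᵢ(x) = Π_{j≠i} (x - xⱼ)/(xᵢ - xⱼ)

L_0(5.7) = (5.7 - 6)/(3 - 6) × (5.7 - 9)/(3 - 9) = 0.055000
L_1(5.7) = (5.7 - 3)/(6 - 3) × (5.7 - 9)/(6 - 9) = 0.990000
L_2(5.7) = (5.7 - 3)/(9 - 3) × (5.7 - 6)/(9 - 6) = -0.045000

P(5.7) = 4×L_0(5.7) + (-1)×L_1(5.7) + 12×L_2(5.7)
P(5.7) = -1.310000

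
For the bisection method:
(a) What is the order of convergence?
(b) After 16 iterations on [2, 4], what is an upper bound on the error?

(a) Bisection has linear (order 1) convergence; the error is halved each step.

(b) Error bound = (b-a)/2^n = (4 - 2)/2^{16}
    = 2/2^{16}

(a) 1 (linear); (b) error ≤ 3.05e-05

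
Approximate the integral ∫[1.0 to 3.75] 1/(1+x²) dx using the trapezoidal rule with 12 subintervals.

f(x) = 1/(1+x²)
a = 1.0, b = 3.75, n = 12
h = (b - a)/n = 0.229167

Trapezoidal rule: (h/2)[f(x₀) + 2f(x₁) + 2f(x₂) + ... + f(xₙ)]

x_0 = 1.0000, f(x_0) = 0.500000, coefficient = 1
x_1 = 1.2292, f(x_1) = 0.398271, coefficient = 2
x_2 = 1.4583, f(x_2) = 0.319822, coefficient = 2
x_3 = 1.6875, f(x_3) = 0.259898, coefficient = 2
x_4 = 1.9167, f(x_4) = 0.213967, coefficient = 2
x_5 = 2.1458, f(x_5) = 0.178425, coefficient = 2
x_6 = 2.3750, f(x_6) = 0.150588, coefficient = 2
x_7 = 2.6042, f(x_7) = 0.128507, coefficient = 2
x_8 = 2.8333, f(x_8) = 0.110769, coefficient = 2
x_9 = 3.0625, f(x_9) = 0.096349, coefficient = 2
x_10 = 3.2917, f(x_10) = 0.084495, coefficient = 2
x_11 = 3.5208, f(x_11) = 0.074648, coefficient = 2
x_12 = 3.7500, f(x_12) = 0.066390, coefficient = 1

I ≈ (0.229167/2) × 4.597871 = 0.526839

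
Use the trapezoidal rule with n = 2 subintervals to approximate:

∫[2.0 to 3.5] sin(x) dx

f(x) = sin(x)
a = 2.0, b = 3.5, n = 2
h = (b - a)/n = 0.750000

Trapezoidal rule: (h/2)[f(x₀) + 2f(x₁) + 2f(x₂) + ... + f(xₙ)]

x_0 = 2.0000, f(x_0) = 0.909297, coefficient = 1
x_1 = 2.7500, f(x_1) = 0.381661, coefficient = 2
x_2 = 3.5000, f(x_2) = -0.350783, coefficient = 1

I ≈ (0.750000/2) × 1.321836 = 0.495689
Exact value: 0.520310
Error: 0.024621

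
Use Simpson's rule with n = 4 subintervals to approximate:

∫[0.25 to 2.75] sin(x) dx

f(x) = sin(x)
a = 0.25, b = 2.75, n = 4
h = (b - a)/n = 0.625000

Simpson's rule: (h/3)[f(x₀) + 4f(x₁) + 2f(x₂) + ... + f(xₙ)]

x_0 = 0.2500, f(x_0) = 0.247404, coefficient = 1
x_1 = 0.8750, f(x_1) = 0.767544, coefficient = 4
x_2 = 1.5000, f(x_2) = 0.997495, coefficient = 2
x_3 = 2.1250, f(x_3) = 0.850320, coefficient = 4
x_4 = 2.7500, f(x_4) = 0.381661, coefficient = 1

I ≈ (0.625000/3) × 9.095508 = 1.894898
Exact value: 1.893215
Error: 0.001683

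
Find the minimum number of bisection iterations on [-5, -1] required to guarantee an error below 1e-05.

We need (b-a)/2^n ≤ 1e-05
(-1 - (-5))/2^n ≤ 1e-05
4/2^n ≤ 1e-05
2^n ≥ 400000
n ≥ log₂(400000) = 18.61
n ≥ 19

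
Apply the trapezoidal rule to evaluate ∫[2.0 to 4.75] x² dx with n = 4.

f(x) = x²
a = 2.0, b = 4.75, n = 4
h = (b - a)/n = 0.687500

Trapezoidal rule: (h/2)[f(x₀) + 2f(x₁) + 2f(x₂) + ... + f(xₙ)]

x_0 = 2.0000, f(x_0) = 4.000000, coefficient = 1
x_1 = 2.6875, f(x_1) = 7.222656, coefficient = 2
x_2 = 3.3750, f(x_2) = 11.390625, coefficient = 2
x_3 = 4.0625, f(x_3) = 16.503906, coefficient = 2
x_4 = 4.7500, f(x_4) = 22.562500, coefficient = 1

I ≈ (0.687500/2) × 96.796875 = 33.273926
Exact value: 33.057292
Error: 0.216634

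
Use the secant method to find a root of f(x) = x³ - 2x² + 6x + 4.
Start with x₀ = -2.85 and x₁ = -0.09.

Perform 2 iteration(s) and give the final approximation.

f(x) = x³ - 2x² + 6x + 4
x₀ = -2.85, x₁ = -0.09

Secant formula: x_{n+1} = x_n - f(x_n)(x_n - x_{n-1})/(f(x_n) - f(x_{n-1}))

Iteration 1:
  f(-2.850000) = -52.494125
  f(-0.090000) = 3.443071
  x_2 = -0.090000 - 3.443071×(-0.090000 - (-2.850000))/(3.443071 - (-52.494125))
       = -0.259885
Iteration 2:
  f(-0.090000) = 3.443071
  f(-0.259885) = 2.288059
  x_3 = -0.259885 - 2.288059×(-0.259885 - (-0.090000))/(2.288059 - 3.443071)
       = -0.596423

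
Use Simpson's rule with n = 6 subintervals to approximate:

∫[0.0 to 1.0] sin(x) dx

f(x) = sin(x)
a = 0.0, b = 1.0, n = 6
h = (b - a)/n = 0.166667

Simpson's rule: (h/3)[f(x₀) + 4f(x₁) + 2f(x₂) + ... + f(xₙ)]

x_0 = 0.0000, f(x_0) = 0.000000, coefficient = 1
x_1 = 0.1667, f(x_1) = 0.165896, coefficient = 4
x_2 = 0.3333, f(x_2) = 0.327195, coefficient = 2
x_3 = 0.5000, f(x_3) = 0.479426, coefficient = 4
x_4 = 0.6667, f(x_4) = 0.618370, coefficient = 2
x_5 = 0.8333, f(x_5) = 0.740177, coefficient = 4
x_6 = 1.0000, f(x_6) = 0.841471, coefficient = 1

I ≈ (0.166667/3) × 8.274594 = 0.459700
Exact value: 0.459698
Error: 0.000002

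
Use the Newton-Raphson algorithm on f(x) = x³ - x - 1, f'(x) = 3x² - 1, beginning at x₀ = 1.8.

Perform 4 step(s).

f(x) = x³ - x - 1
f'(x) = 3x² - 1
x₀ = 1.8

Newton-Raphson formula: x_{n+1} = x_n - f(x_n)/f'(x_n)

Iteration 1:
  f(1.800000) = 3.032000
  f'(1.800000) = 8.720000
  x_1 = 1.800000 - 3.032000/8.720000 = 1.452294
Iteration 2:
  f(1.452294) = 0.610821
  f'(1.452294) = 5.327470
  x_2 = 1.452294 - 0.610821/5.327470 = 1.337639
Iteration 3:
  f(1.337639) = 0.055767
  f'(1.337639) = 4.367831
  x_3 = 1.337639 - 0.055767/4.367831 = 1.324871
Iteration 4:
  f(1.324871) = 0.000652
  f'(1.324871) = 4.265848
  x_4 = 1.324871 - 0.000652/4.265848 = 1.324718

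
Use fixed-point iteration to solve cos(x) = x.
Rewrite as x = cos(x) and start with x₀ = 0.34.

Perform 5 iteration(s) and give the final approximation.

Equation: cos(x) = x
Fixed-point form: x = cos(x)
x₀ = 0.34

x_1 = g(0.340000) = 0.942755
x_2 = g(0.942755) = 0.587561
x_3 = g(0.587561) = 0.832295
x_4 = g(0.832295) = 0.673180
x_5 = g(0.673180) = 0.781843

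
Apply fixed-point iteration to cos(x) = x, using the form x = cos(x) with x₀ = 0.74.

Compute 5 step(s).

Equation: cos(x) = x
Fixed-point form: x = cos(x)
x₀ = 0.74

x_1 = g(0.740000) = 0.738469
x_2 = g(0.738469) = 0.739500
x_3 = g(0.739500) = 0.738805
x_4 = g(0.738805) = 0.739274
x_5 = g(0.739274) = 0.738958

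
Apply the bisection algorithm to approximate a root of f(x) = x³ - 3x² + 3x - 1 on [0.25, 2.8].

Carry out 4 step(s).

f(x) = x³ - 3x² + 3x - 1
Initial interval: [0.25, 2.8]

Iteration 1:
  c_1 = (0.250000 + 2.800000)/2 = 1.525000
  f(c_1) = f(1.525000) = 0.144703
  f(a) × f(c) < 0, new interval: [0.250000, 1.525000]
Iteration 2:
  c_2 = (0.250000 + 1.525000)/2 = 0.887500
  f(c_2) = f(0.887500) = -0.001424
  f(a) × f(c) ≥ 0, new interval: [0.887500, 1.525000]
Iteration 3:
  c_3 = (0.887500 + 1.525000)/2 = 1.206250
  f(c_3) = f(1.206250) = 0.008774
  f(a) × f(c) < 0, new interval: [0.887500, 1.206250]
Iteration 4:
  c_4 = (0.887500 + 1.206250)/2 = 1.046875
  f(c_4) = f(1.046875) = 0.000103
  f(a) × f(c) < 0, new interval: [0.887500, 1.046875]

After 4 iteration(s), the approximation is c_4 = 1.046875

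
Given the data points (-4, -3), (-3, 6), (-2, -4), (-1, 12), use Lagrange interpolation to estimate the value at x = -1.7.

Lagrange interpolation formula:
P(x) = Σ yᵢ × Lᵢ(x)
where Lᵢ(x) = Π_{j≠i} (x - xⱼ)/(xᵢ - xⱼ)

L_0(-1.7) = (-1.7 - (-3))/(-4 - (-3)) × (-1.7 - (-2))/(-4 - (-2)) × (-1.7 - (-1))/(-4 - (-1)) = 0.045500
L_1(-1.7) = (-1.7 - (-4))/(-3 - (-4)) × (-1.7 - (-2))/(-3 - (-2)) × (-1.7 - (-1))/(-3 - (-1)) = -0.241500
L_2(-1.7) = (-1.7 - (-4))/(-2 - (-4)) × (-1.7 - (-3))/(-2 - (-3)) × (-1.7 - (-1))/(-2 - (-1)) = 1.046500
L_3(-1.7) = (-1.7 - (-4))/(-1 - (-4)) × (-1.7 - (-3))/(-1 - (-3)) × (-1.7 - (-2))/(-1 - (-2)) = 0.149500

P(-1.7) = (-3)×L_0(-1.7) + 6×L_1(-1.7) + (-4)×L_2(-1.7) + 12×L_3(-1.7)
P(-1.7) = -3.977500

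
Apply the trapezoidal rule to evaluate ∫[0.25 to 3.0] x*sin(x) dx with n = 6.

f(x) = x*sin(x)
a = 0.25, b = 3.0, n = 6
h = (b - a)/n = 0.458333

Trapezoidal rule: (h/2)[f(x₀) + 2f(x₁) + 2f(x₂) + ... + f(xₙ)]

x_0 = 0.2500, f(x_0) = 0.061851, coefficient = 1
x_1 = 0.7083, f(x_1) = 0.460820, coefficient = 2
x_2 = 1.1667, f(x_2) = 1.072686, coefficient = 2
x_3 = 1.6250, f(x_3) = 1.622613, coefficient = 2
x_4 = 2.0833, f(x_4) = 1.815632, coefficient = 2
x_5 = 2.5417, f(x_5) = 1.434978, coefficient = 2
x_6 = 3.0000, f(x_6) = 0.423360, coefficient = 1

I ≈ (0.458333/2) × 13.298667 = 3.047611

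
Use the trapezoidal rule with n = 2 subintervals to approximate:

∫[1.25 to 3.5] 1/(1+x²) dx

f(x) = 1/(1+x²)
a = 1.25, b = 3.5, n = 2
h = (b - a)/n = 1.125000

Trapezoidal rule: (h/2)[f(x₀) + 2f(x₁) + 2f(x₂) + ... + f(xₙ)]

x_0 = 1.2500, f(x_0) = 0.390244, coefficient = 1
x_1 = 2.3750, f(x_1) = 0.150588, coefficient = 2
x_2 = 3.5000, f(x_2) = 0.075472, coefficient = 1

I ≈ (1.125000/2) × 0.766892 = 0.431377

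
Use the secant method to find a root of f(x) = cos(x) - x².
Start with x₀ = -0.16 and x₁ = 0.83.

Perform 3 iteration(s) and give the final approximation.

f(x) = cos(x) - x²
x₀ = -0.16, x₁ = 0.83

Secant formula: x_{n+1} = x_n - f(x_n)(x_n - x_{n-1})/(f(x_n) - f(x_{n-1}))

Iteration 1:
  f(-0.160000) = 0.961627
  f(0.830000) = -0.014024
  x_2 = 0.830000 - (-0.014024)×(0.830000 - (-0.160000))/(-0.014024 - 0.961627)
       = 0.815770
Iteration 2:
  f(0.830000) = -0.014024
  f(0.815770) = 0.019828
  x_3 = 0.815770 - 0.019828×(0.815770 - 0.830000)/(0.019828 - (-0.014024))
       = 0.824105
Iteration 3:
  f(0.815770) = 0.019828
  f(0.824105) = 0.000066
  x_4 = 0.824105 - 0.000066×(0.824105 - 0.815770)/(0.000066 - 0.019828)
       = 0.824132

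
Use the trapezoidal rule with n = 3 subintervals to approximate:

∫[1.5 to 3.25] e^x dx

f(x) = e^x
a = 1.5, b = 3.25, n = 3
h = (b - a)/n = 0.583333

Trapezoidal rule: (h/2)[f(x₀) + 2f(x₁) + 2f(x₂) + ... + f(xₙ)]

x_0 = 1.5000, f(x_0) = 4.481689, coefficient = 1
x_1 = 2.0833, f(x_1) = 8.031195, coefficient = 2
x_2 = 2.6667, f(x_2) = 14.391916, coefficient = 2
x_3 = 3.2500, f(x_3) = 25.790340, coefficient = 1

I ≈ (0.583333/2) × 75.118251 = 21.909490
Exact value: 21.308651
Error: 0.600839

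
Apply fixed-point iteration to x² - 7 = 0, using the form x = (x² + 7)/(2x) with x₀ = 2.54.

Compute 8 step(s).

Equation: x² - 7 = 0
Fixed-point form: x = (x² + 7)/(2x)
x₀ = 2.54

x_1 = g(2.540000) = 2.647953
x_2 = g(2.647953) = 2.645752
x_3 = g(2.645752) = 2.645751
x_4 = g(2.645751) = 2.645751
x_5 = g(2.645751) = 2.645751
x_6 = g(2.645751) = 2.645751
x_7 = g(2.645751) = 2.645751
x_8 = g(2.645751) = 2.645751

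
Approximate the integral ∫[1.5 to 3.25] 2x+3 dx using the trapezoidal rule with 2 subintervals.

f(x) = 2x+3
a = 1.5, b = 3.25, n = 2
h = (b - a)/n = 0.875000

Trapezoidal rule: (h/2)[f(x₀) + 2f(x₁) + 2f(x₂) + ... + f(xₙ)]

x_0 = 1.5000, f(x_0) = 6.000000, coefficient = 1
x_1 = 2.3750, f(x_1) = 7.750000, coefficient = 2
x_2 = 3.2500, f(x_2) = 9.500000, coefficient = 1

I ≈ (0.875000/2) × 31.000000 = 13.562500
Exact value: 13.562500
Error: 0.000000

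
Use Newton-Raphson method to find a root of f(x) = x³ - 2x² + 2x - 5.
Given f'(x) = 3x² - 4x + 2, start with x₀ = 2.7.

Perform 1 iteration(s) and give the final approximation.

f(x) = x³ - 2x² + 2x - 5
f'(x) = 3x² - 4x + 2
x₀ = 2.7

Newton-Raphson formula: x_{n+1} = x_n - f(x_n)/f'(x_n)

Iteration 1:
  f(2.700000) = 5.503000
  f'(2.700000) = 13.070000
  x_1 = 2.700000 - 5.503000/13.070000 = 2.278959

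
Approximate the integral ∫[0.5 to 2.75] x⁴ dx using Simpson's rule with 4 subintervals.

f(x) = x⁴
a = 0.5, b = 2.75, n = 4
h = (b - a)/n = 0.562500

Simpson's rule: (h/3)[f(x₀) + 4f(x₁) + 2f(x₂) + ... + f(xₙ)]

x_0 = 0.5000, f(x_0) = 0.062500, coefficient = 1
x_1 = 1.0625, f(x_1) = 1.274429, coefficient = 4
x_2 = 1.6250, f(x_2) = 6.972900, coefficient = 2
x_3 = 2.1875, f(x_3) = 22.897720, coefficient = 4
x_4 = 2.7500, f(x_4) = 57.191406, coefficient = 1

I ≈ (0.562500/3) × 167.888306 = 31.479057
Exact value: 31.449023
Error: 0.030034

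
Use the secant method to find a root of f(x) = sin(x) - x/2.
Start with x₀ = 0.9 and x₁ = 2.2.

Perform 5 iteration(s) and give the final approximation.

f(x) = sin(x) - x/2
x₀ = 0.9, x₁ = 2.2

Secant formula: x_{n+1} = x_n - f(x_n)(x_n - x_{n-1})/(f(x_n) - f(x_{n-1}))

Iteration 1:
  f(0.900000) = 0.333327
  f(2.200000) = -0.291504
  x_2 = 2.200000 - (-0.291504)×(2.200000 - 0.900000)/(-0.291504 - 0.333327)
       = 1.593508
Iteration 2:
  f(2.200000) = -0.291504
  f(1.593508) = 0.202988
  x_3 = 1.593508 - 0.202988×(1.593508 - 2.200000)/(0.202988 - (-0.291504))
       = 1.842472
Iteration 3:
  f(1.593508) = 0.202988
  f(1.842472) = 0.042087
  x_4 = 1.842472 - 0.042087×(1.842472 - 1.593508)/(0.042087 - 0.202988)
       = 1.907593
Iteration 4:
  f(1.842472) = 0.042087
  f(1.907593) = -0.009978
  x_5 = 1.907593 - (-0.009978)×(1.907593 - 1.842472)/(-0.009978 - 0.042087)
       = 1.895112
Iteration 5:
  f(1.907593) = -0.009978
  f(1.895112) = 0.000313
  x_6 = 1.895112 - 0.000313×(1.895112 - 1.907593)/(0.000313 - (-0.009978))
       = 1.895492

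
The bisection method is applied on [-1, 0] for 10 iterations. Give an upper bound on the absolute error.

Bisection error bound: |error| ≤ (b-a)/2^n
|error| ≤ (0 - (-1))/2^10 = 1/2^10
|error| ≤ 0.0009765625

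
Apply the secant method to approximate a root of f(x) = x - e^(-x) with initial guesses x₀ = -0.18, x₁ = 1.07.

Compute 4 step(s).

f(x) = x - e^(-x)
x₀ = -0.18, x₁ = 1.07

Secant formula: x_{n+1} = x_n - f(x_n)(x_n - x_{n-1})/(f(x_n) - f(x_{n-1}))

Iteration 1:
  f(-0.180000) = -1.377217
  f(1.070000) = 0.726991
  x_2 = 1.070000 - 0.726991×(1.070000 - (-0.180000))/(0.726991 - (-1.377217))
       = 0.638133
Iteration 2:
  f(1.070000) = 0.726991
  f(0.638133) = 0.109854
  x_3 = 0.638133 - 0.109854×(0.638133 - 1.070000)/(0.109854 - 0.726991)
       = 0.561257
Iteration 3:
  f(0.638133) = 0.109854
  f(0.561257) = -0.009234
  x_4 = 0.561257 - (-0.009234)×(0.561257 - 0.638133)/(-0.009234 - 0.109854)
       = 0.567218
Iteration 4:
  f(0.561257) = -0.009234
  f(0.567218) = 0.000117
  x_5 = 0.567218 - 0.000117×(0.567218 - 0.561257)/(0.000117 - (-0.009234))
       = 0.567143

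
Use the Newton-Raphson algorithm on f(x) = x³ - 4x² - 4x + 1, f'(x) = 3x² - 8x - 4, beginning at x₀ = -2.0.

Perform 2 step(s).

f(x) = x³ - 4x² - 4x + 1
f'(x) = 3x² - 8x - 4
x₀ = -2.0

Newton-Raphson formula: x_{n+1} = x_n - f(x_n)/f'(x_n)

Iteration 1:
  f(-2.000000) = -15.000000
  f'(-2.000000) = 24.000000
  x_1 = -2.000000 - (-15.000000)/24.000000 = -1.375000
Iteration 2:
  f(-1.375000) = -3.662109
  f'(-1.375000) = 12.671875
  x_2 = -1.375000 - (-3.662109)/12.671875 = -1.086005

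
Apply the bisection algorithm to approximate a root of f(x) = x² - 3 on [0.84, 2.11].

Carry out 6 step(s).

f(x) = x² - 3
Initial interval: [0.84, 2.11]

Iteration 1:
  c_1 = (0.840000 + 2.110000)/2 = 1.475000
  f(c_1) = f(1.475000) = -0.824375
  f(a) × f(c) ≥ 0, new interval: [1.475000, 2.110000]
Iteration 2:
  c_2 = (1.475000 + 2.110000)/2 = 1.792500
  f(c_2) = f(1.792500) = 0.213056
  f(a) × f(c) < 0, new interval: [1.475000, 1.792500]
Iteration 3:
  c_3 = (1.475000 + 1.792500)/2 = 1.633750
  f(c_3) = f(1.633750) = -0.330861
  f(a) × f(c) ≥ 0, new interval: [1.633750, 1.792500]
Iteration 4:
  c_4 = (1.633750 + 1.792500)/2 = 1.713125
  f(c_4) = f(1.713125) = -0.065203
  f(a) × f(c) ≥ 0, new interval: [1.713125, 1.792500]
Iteration 5:
  c_5 = (1.713125 + 1.792500)/2 = 1.752813
  f(c_5) = f(1.752813) = 0.072352
  f(a) × f(c) < 0, new interval: [1.713125, 1.752813]
Iteration 6:
  c_6 = (1.713125 + 1.752813)/2 = 1.732969
  f(c_6) = f(1.732969) = 0.003181
  f(a) × f(c) < 0, new interval: [1.713125, 1.732969]

After 6 iteration(s), the approximation is c_6 = 1.732969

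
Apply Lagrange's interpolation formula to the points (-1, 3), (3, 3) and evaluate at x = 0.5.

Lagrange interpolation formula:
P(x) = Σ yᵢ × Lᵢ(x)
where Lᵢ(x) = Π_{j≠i} (x - xⱼ)/(xᵢ - xⱼ)

L_0(0.5) = (0.5 - 3)/(-1 - 3) = 0.625000
L_1(0.5) = (0.5 - (-1))/(3 - (-1)) = 0.375000

P(0.5) = 3×L_0(0.5) + 3×L_1(0.5)
P(0.5) = 3.000000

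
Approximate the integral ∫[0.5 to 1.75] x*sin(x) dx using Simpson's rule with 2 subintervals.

f(x) = x*sin(x)
a = 0.5, b = 1.75, n = 2
h = (b - a)/n = 0.625000

Simpson's rule: (h/3)[f(x₀) + 4f(x₁) + 2f(x₂) + ... + f(xₙ)]

x_0 = 0.5000, f(x_0) = 0.239713, coefficient = 1
x_1 = 1.1250, f(x_1) = 1.015051, coefficient = 4
x_2 = 1.7500, f(x_2) = 1.721975, coefficient = 1

I ≈ (0.625000/3) × 6.021892 = 1.254561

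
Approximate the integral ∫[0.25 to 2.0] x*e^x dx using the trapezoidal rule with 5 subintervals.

f(x) = x*e^x
a = 0.25, b = 2.0, n = 5
h = (b - a)/n = 0.350000

Trapezoidal rule: (h/2)[f(x₀) + 2f(x₁) + 2f(x₂) + ... + f(xₙ)]

x_0 = 0.2500, f(x_0) = 0.321006, coefficient = 1
x_1 = 0.6000, f(x_1) = 1.093271, coefficient = 2
x_2 = 0.9500, f(x_2) = 2.456424, coefficient = 2
x_3 = 1.3000, f(x_3) = 4.770086, coefficient = 2
x_4 = 1.6500, f(x_4) = 8.591517, coefficient = 2
x_5 = 2.0000, f(x_5) = 14.778112, coefficient = 1

I ≈ (0.350000/2) × 48.921714 = 8.561300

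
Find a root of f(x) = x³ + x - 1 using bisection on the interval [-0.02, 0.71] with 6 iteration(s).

f(x) = x³ + x - 1
Initial interval: [-0.02, 0.71]

Iteration 1:
  c_1 = (-0.020000 + 0.710000)/2 = 0.345000
  f(c_1) = f(0.345000) = -0.613936
  f(a) × f(c) ≥ 0, new interval: [0.345000, 0.710000]
Iteration 2:
  c_2 = (0.345000 + 0.710000)/2 = 0.527500
  f(c_2) = f(0.527500) = -0.325720
  f(a) × f(c) ≥ 0, new interval: [0.527500, 0.710000]
Iteration 3:
  c_3 = (0.527500 + 0.710000)/2 = 0.618750
  f(c_3) = f(0.618750) = -0.144361
  f(a) × f(c) ≥ 0, new interval: [0.618750, 0.710000]
Iteration 4:
  c_4 = (0.618750 + 0.710000)/2 = 0.664375
  f(c_4) = f(0.664375) = -0.042374
  f(a) × f(c) ≥ 0, new interval: [0.664375, 0.710000]
Iteration 5:
  c_5 = (0.664375 + 0.710000)/2 = 0.687187
  f(c_5) = f(0.687187) = 0.011696
  f(a) × f(c) < 0, new interval: [0.664375, 0.687187]
Iteration 6:
  c_6 = (0.664375 + 0.687187)/2 = 0.675781
  f(c_6) = f(0.675781) = -0.015603
  f(a) × f(c) ≥ 0, new interval: [0.675781, 0.687187]

After 6 iteration(s), the approximation is c_6 = 0.675781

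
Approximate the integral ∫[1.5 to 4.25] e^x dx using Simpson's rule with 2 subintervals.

f(x) = e^x
a = 1.5, b = 4.25, n = 2
h = (b - a)/n = 1.375000

Simpson's rule: (h/3)[f(x₀) + 4f(x₁) + 2f(x₂) + ... + f(xₙ)]

x_0 = 1.5000, f(x_0) = 4.481689, coefficient = 1
x_1 = 2.8750, f(x_1) = 17.725424, coefficient = 4
x_2 = 4.2500, f(x_2) = 70.105412, coefficient = 1

I ≈ (1.375000/3) × 145.488798 = 66.682366
Exact value: 65.623723
Error: 1.058642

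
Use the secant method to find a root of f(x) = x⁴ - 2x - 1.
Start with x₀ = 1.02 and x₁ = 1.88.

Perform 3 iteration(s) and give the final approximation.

f(x) = x⁴ - 2x - 1
x₀ = 1.02, x₁ = 1.88

Secant formula: x_{n+1} = x_n - f(x_n)(x_n - x_{n-1})/(f(x_n) - f(x_{n-1}))

Iteration 1:
  f(1.020000) = -1.957568
  f(1.880000) = 7.731983
  x_2 = 1.880000 - 7.731983×(1.880000 - 1.020000)/(7.731983 - (-1.957568))
       = 1.193745
Iteration 2:
  f(1.880000) = 7.731983
  f(1.193745) = -1.356789
  x_3 = 1.193745 - (-1.356789)×(1.193745 - 1.880000)/(-1.356789 - 7.731983)
       = 1.296190
Iteration 3:
  f(1.193745) = -1.356789
  f(1.296190) = -0.769614
  x_4 = 1.296190 - (-0.769614)×(1.296190 - 1.193745)/(-0.769614 - (-1.356789))
       = 1.430466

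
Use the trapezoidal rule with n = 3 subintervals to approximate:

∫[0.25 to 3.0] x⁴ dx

f(x) = x⁴
a = 0.25, b = 3.0, n = 3
h = (b - a)/n = 0.916667

Trapezoidal rule: (h/2)[f(x₀) + 2f(x₁) + 2f(x₂) + ... + f(xₙ)]

x_0 = 0.2500, f(x_0) = 0.003906, coefficient = 1
x_1 = 1.1667, f(x_1) = 1.852623, coefficient = 2
x_2 = 2.0833, f(x_2) = 18.838011, coefficient = 2
x_3 = 3.0000, f(x_3) = 81.000000, coefficient = 1

I ≈ (0.916667/2) × 122.385176 = 56.093205
Exact value: 48.599805
Error: 7.493401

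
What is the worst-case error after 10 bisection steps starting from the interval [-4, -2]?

Bisection error bound: |error| ≤ (b-a)/2^n
|error| ≤ (-2 - (-4))/2^10 = 2/2^10
|error| ≤ 0.0019531250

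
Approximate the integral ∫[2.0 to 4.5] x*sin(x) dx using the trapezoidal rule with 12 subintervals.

f(x) = x*sin(x)
a = 2.0, b = 4.5, n = 12
h = (b - a)/n = 0.208333

Trapezoidal rule: (h/2)[f(x₀) + 2f(x₁) + 2f(x₂) + ... + f(xₙ)]

x_0 = 2.0000, f(x_0) = 1.818595, coefficient = 1
x_1 = 2.2083, f(x_1) = 1.774538, coefficient = 2
x_2 = 2.4167, f(x_2) = 1.602443, coefficient = 2
x_3 = 2.6250, f(x_3) = 1.296541, coefficient = 2
x_4 = 2.8333, f(x_4) = 0.859635, coefficient = 2
x_5 = 3.0417, f(x_5) = 0.303436, coefficient = 2
x_6 = 3.2500, f(x_6) = -0.351634, coefficient = 2
x_7 = 3.4583, f(x_7) = -1.077171, coefficient = 2
x_8 = 3.6667, f(x_8) = -1.838016, coefficient = 2
x_9 = 3.8750, f(x_9) = -2.593944, coefficient = 2
x_10 = 4.0833, f(x_10) = -3.301716, coefficient = 2
x_11 = 4.2917, f(x_11) = -3.917408, coefficient = 2
x_12 = 4.5000, f(x_12) = -4.398886, coefficient = 1

I ≈ (0.208333/2) × -17.066883 = -1.777800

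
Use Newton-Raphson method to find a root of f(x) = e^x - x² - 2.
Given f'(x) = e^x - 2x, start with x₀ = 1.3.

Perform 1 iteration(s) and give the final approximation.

f(x) = e^x - x² - 2
f'(x) = e^x - 2x
x₀ = 1.3

Newton-Raphson formula: x_{n+1} = x_n - f(x_n)/f'(x_n)

Iteration 1:
  f(1.300000) = -0.020703
  f'(1.300000) = 1.069297
  x_1 = 1.300000 - (-0.020703)/1.069297 = 1.319362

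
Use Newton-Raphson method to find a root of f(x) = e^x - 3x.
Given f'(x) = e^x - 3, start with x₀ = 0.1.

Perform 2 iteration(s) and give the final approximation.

f(x) = e^x - 3x
f'(x) = e^x - 3
x₀ = 0.1

Newton-Raphson formula: x_{n+1} = x_n - f(x_n)/f'(x_n)

Iteration 1:
  f(0.100000) = 0.805171
  f'(0.100000) = -1.894829
  x_1 = 0.100000 - 0.805171/(-1.894829) = 0.524931
Iteration 2:
  f(0.524931) = 0.115550
  f'(0.524931) = -1.309658
  x_2 = 0.524931 - 0.115550/(-1.309658) = 0.613160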